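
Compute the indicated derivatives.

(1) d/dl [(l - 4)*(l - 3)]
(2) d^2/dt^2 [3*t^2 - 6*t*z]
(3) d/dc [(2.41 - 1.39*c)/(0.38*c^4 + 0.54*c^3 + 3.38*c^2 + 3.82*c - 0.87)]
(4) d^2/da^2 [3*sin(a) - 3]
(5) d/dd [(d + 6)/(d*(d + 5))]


(1) = 2*l - 7
(2) = 6
(3) = (1.5846*c^4 - 2.162*c^3 + 0.794*c^2 - 16.2916*c - 7.9969)/(0.1444*c^8 + 0.4104*c^7 + 2.8604*c^6 + 6.5536*c^5 + 14.8888*c^4 + 24.8836*c^3 + 8.7112*c^2 - 6.6468*c + 0.7569)
(4) = -3*sin(a)
(5) = (-d^2 - 12*d - 30)/(d^2*(d^2 + 10*d + 25))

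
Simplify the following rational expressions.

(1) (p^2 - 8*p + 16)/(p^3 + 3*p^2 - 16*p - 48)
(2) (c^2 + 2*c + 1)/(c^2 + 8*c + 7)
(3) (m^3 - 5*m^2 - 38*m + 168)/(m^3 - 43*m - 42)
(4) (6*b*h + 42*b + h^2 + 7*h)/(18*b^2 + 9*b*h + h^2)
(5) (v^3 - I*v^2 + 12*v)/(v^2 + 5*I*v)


(1) = (p - 4)/(p^2 + 7*p + 12)
(2) = (c + 1)/(c + 7)
(3) = (m - 4)/(m + 1)
(4) = (h + 7)/(3*b + h)
(5) = (v^2 - I*v + 12)/(v + 5*I)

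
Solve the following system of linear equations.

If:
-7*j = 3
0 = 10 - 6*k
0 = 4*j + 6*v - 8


Then:
j = -3/7
k = 5/3
v = 34/21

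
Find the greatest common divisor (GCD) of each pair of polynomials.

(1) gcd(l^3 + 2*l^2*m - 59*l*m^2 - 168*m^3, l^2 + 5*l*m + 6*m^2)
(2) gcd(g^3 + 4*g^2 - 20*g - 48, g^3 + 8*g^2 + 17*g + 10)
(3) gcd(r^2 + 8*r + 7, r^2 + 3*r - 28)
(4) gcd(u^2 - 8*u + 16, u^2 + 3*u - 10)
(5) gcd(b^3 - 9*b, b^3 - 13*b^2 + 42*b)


(1) = gcd((l - 8*m)*(l + 3*m)*(l + 7*m), (l + 2*m)*(l + 3*m)) = l + 3*m
(2) = g + 2
(3) = gcd((r + 1)*(r + 7), (r - 4)*(r + 7)) = r + 7
(4) = gcd((u - 4)^2, (u - 2)*(u + 5)) = 1
(5) = gcd(b*(b - 3)*(b + 3), b*(b - 7)*(b - 6)) = b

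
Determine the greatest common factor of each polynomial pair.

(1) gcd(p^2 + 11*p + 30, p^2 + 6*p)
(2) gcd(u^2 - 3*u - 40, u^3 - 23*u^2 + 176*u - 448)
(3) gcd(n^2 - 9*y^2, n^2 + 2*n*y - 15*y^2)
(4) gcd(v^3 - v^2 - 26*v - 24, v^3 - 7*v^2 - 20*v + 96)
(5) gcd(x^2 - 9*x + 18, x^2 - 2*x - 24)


(1) = gcd((p + 5)*(p + 6), p*(p + 6)) = p + 6
(2) = u - 8
(3) = -n + 3*y
(4) = v + 4
(5) = gcd((x - 6)*(x - 3), (x - 6)*(x + 4)) = x - 6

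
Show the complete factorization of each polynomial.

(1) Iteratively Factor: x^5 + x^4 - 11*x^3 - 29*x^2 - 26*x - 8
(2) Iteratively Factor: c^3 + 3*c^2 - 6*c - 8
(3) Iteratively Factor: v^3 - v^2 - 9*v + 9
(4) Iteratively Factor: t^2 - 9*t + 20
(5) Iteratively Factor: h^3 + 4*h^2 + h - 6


(1) = (x + 1)*(x^4 - 11*x^2 - 18*x - 8) = (x + 1)^2*(x^3 - x^2 - 10*x - 8) = (x + 1)^2*(x + 2)*(x^2 - 3*x - 4) = (x - 4)*(x + 1)^2*(x + 2)*(x + 1)
(2) = (c + 4)*(c^2 - c - 2) = (c - 2)*(c + 4)*(c + 1)
(3) = (v - 3)*(v^2 + 2*v - 3) = (v - 3)*(v + 3)*(v - 1)
(4) = (t - 5)*(t - 4)
(5) = (h + 2)*(h^2 + 2*h - 3) = (h - 1)*(h + 2)*(h + 3)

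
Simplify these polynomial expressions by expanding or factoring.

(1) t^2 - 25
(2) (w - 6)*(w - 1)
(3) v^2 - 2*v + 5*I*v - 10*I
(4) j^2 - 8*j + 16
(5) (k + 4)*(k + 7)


(1) = (t - 5)*(t + 5)
(2) = w^2 - 7*w + 6
(3) = (v - 2)*(v + 5*I)
(4) = (j - 4)^2
(5) = k^2 + 11*k + 28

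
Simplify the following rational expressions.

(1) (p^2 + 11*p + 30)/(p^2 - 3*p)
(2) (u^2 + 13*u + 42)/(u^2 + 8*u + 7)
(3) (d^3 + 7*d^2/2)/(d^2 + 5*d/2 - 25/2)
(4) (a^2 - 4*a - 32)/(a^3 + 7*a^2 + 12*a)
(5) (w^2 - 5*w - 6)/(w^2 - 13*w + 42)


(1) = (p^2 + 11*p + 30)/(p^2 - 3*p)
(2) = (u + 6)/(u + 1)
(3) = (2*d^3 + 7*d^2)/(2*d^2 + 5*d - 25)
(4) = (a - 8)/(a^2 + 3*a)
(5) = (w + 1)/(w - 7)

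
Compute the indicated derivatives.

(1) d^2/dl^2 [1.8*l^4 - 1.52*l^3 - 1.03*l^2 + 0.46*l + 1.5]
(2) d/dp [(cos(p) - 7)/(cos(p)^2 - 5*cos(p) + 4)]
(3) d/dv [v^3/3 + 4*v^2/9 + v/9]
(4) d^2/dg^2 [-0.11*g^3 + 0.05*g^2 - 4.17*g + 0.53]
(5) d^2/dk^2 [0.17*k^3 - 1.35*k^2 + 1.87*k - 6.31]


(1) = 21.6*l^2 - 9.12*l - 2.06
(2) = (cos(p)^2 - 14*cos(p) + 31)*sin(p)/(cos(p)^2 - 5*cos(p) + 4)^2
(3) = v^2 + 8*v/9 + 1/9
(4) = 0.1 - 0.66*g
(5) = 1.02*k - 2.7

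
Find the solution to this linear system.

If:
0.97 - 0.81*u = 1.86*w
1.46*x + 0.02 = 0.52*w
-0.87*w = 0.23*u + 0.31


Then:
u = 5.13
w = -1.71
x = -0.62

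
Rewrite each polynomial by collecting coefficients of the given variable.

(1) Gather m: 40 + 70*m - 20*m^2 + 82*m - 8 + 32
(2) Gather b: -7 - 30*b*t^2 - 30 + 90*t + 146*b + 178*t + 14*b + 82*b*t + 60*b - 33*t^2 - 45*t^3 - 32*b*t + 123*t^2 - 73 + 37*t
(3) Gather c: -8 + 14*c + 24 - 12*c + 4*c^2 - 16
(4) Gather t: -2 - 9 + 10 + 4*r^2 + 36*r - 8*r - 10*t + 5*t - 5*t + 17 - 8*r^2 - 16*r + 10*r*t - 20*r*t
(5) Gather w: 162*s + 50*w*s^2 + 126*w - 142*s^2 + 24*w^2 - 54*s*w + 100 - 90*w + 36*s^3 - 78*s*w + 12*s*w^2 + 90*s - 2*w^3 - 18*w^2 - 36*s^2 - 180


(1) = -20*m^2 + 152*m + 64
(2) = b*(-30*t^2 + 50*t + 220) - 45*t^3 + 90*t^2 + 305*t - 110
(3) = 4*c^2 + 2*c
(4) = -4*r^2 + 12*r + t*(-10*r - 10) + 16
(5) = 36*s^3 - 178*s^2 + 252*s - 2*w^3 + w^2*(12*s + 6) + w*(50*s^2 - 132*s + 36) - 80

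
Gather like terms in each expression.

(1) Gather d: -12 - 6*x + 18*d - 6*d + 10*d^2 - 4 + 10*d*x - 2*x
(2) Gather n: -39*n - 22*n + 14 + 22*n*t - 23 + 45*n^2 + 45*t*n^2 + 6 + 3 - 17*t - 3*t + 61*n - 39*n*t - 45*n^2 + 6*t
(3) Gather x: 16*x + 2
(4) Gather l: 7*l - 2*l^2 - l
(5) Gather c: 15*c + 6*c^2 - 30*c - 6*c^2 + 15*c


(1) = 10*d^2 + d*(10*x + 12) - 8*x - 16
(2) = 45*n^2*t - 17*n*t - 14*t
(3) = 16*x + 2
(4) = -2*l^2 + 6*l
(5) = 0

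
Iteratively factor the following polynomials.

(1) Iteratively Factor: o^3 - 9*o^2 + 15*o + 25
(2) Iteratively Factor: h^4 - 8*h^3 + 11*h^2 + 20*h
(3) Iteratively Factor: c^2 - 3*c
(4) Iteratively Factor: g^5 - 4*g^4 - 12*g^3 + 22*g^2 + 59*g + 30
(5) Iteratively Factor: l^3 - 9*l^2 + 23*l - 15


(1) = (o - 5)*(o^2 - 4*o - 5) = (o - 5)*(o + 1)*(o - 5)
(2) = (h + 1)*(h^3 - 9*h^2 + 20*h) = h*(h + 1)*(h^2 - 9*h + 20) = h*(h - 4)*(h + 1)*(h - 5)
(3) = (c - 3)*(c)
(4) = (g + 1)*(g^4 - 5*g^3 - 7*g^2 + 29*g + 30) = (g - 5)*(g + 1)*(g^3 - 7*g - 6) = (g - 5)*(g - 3)*(g + 1)*(g^2 + 3*g + 2) = (g - 5)*(g - 3)*(g + 1)^2*(g + 2)
(5) = (l - 5)*(l^2 - 4*l + 3) = (l - 5)*(l - 1)*(l - 3)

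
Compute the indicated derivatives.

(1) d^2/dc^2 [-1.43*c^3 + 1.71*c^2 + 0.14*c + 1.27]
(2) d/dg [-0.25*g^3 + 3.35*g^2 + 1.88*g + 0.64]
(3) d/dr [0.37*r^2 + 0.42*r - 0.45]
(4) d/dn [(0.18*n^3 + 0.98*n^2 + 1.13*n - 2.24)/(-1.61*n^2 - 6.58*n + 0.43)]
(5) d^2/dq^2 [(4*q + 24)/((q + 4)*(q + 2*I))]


(1) = 3.42 - 8.58*c
(2) = -0.75*g^2 + 6.7*g + 1.88
(3) = 0.74*r + 0.42
(4) = (-0.2898*n^4 - 2.3688*n^3 - 4.3969*n^2 - 6.37*n - 14.2533)/(2.5921*n^4 + 21.1876*n^3 + 41.9118*n^2 - 5.6588*n + 0.1849)
(5) = 8*((q + 4)^2*(q + 6) - (q + 4)^2*(q + 2*I) + (q + 4)*(q + 6)*(q + 2*I) - (q + 4)*(q + 2*I)^2 + (q + 6)*(q + 2*I)^2)/((q + 4)^3*(q + 2*I)^3)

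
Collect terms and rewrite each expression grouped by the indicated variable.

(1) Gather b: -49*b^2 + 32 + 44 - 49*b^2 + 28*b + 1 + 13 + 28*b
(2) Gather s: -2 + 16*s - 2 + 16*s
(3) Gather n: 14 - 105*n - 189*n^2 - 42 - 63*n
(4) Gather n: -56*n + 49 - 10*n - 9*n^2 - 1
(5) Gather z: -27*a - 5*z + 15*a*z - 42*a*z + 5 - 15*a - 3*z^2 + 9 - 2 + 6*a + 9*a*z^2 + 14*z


(1) = -98*b^2 + 56*b + 90
(2) = 32*s - 4
(3) = -189*n^2 - 168*n - 28
(4) = -9*n^2 - 66*n + 48
(5) = -36*a + z^2*(9*a - 3) + z*(9 - 27*a) + 12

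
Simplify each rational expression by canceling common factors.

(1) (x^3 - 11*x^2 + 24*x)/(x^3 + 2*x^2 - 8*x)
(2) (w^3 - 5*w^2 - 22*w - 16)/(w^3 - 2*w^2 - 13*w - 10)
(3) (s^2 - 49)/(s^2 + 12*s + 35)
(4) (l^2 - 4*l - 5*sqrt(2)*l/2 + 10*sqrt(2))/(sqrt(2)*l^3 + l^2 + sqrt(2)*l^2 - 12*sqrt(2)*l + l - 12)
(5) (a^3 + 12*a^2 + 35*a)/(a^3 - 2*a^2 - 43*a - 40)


(1) = (x^2 - 11*x + 24)/(x^2 + 2*x - 8)
(2) = (w - 8)/(w - 5)
(3) = (s - 7)/(s + 5)
(4) = (2*l^2 + l*(-8 - 5*sqrt(2)) + 20*sqrt(2))/(2*sqrt(2)*l^3 + l^2*(2 + 2*sqrt(2)) + l*(2 - 24*sqrt(2)) - 24)
(5) = (a^2 + 7*a)/(a^2 - 7*a - 8)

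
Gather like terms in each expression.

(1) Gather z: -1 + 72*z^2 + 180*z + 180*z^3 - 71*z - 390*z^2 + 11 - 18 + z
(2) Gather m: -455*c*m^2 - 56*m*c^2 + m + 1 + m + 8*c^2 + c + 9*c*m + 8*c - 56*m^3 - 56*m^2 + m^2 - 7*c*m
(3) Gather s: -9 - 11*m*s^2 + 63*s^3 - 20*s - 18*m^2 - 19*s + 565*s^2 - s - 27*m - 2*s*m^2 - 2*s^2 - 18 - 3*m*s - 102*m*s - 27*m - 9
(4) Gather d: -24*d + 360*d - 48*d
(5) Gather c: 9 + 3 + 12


(1) = 180*z^3 - 318*z^2 + 110*z - 8
(2) = 8*c^2 + 9*c - 56*m^3 + m^2*(-455*c - 55) + m*(-56*c^2 + 2*c + 2) + 1
(3) = -18*m^2 - 54*m + 63*s^3 + s^2*(563 - 11*m) + s*(-2*m^2 - 105*m - 40) - 36
(4) = 288*d
(5) = 24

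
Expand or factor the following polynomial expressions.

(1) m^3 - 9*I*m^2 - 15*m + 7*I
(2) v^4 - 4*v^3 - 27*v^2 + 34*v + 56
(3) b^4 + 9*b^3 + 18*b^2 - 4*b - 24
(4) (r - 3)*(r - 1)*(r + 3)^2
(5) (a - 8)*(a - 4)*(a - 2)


(1) = (m - 7*I)*(m - I)^2
(2) = (v - 7)*(v - 2)*(v + 1)*(v + 4)
(3) = (b - 1)*(b + 2)^2*(b + 6)
(4) = r^4 + 2*r^3 - 12*r^2 - 18*r + 27
(5) = a^3 - 14*a^2 + 56*a - 64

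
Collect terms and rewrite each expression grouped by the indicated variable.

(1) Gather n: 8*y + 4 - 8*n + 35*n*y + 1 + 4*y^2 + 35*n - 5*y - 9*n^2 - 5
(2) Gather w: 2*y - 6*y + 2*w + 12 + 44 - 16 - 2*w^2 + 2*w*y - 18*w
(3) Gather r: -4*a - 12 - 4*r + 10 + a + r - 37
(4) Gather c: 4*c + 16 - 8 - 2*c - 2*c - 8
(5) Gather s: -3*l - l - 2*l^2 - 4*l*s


(1) = -9*n^2 + n*(35*y + 27) + 4*y^2 + 3*y
(2) = -2*w^2 + w*(2*y - 16) - 4*y + 40
(3) = -3*a - 3*r - 39
(4) = 0
(5) = -2*l^2 - 4*l*s - 4*l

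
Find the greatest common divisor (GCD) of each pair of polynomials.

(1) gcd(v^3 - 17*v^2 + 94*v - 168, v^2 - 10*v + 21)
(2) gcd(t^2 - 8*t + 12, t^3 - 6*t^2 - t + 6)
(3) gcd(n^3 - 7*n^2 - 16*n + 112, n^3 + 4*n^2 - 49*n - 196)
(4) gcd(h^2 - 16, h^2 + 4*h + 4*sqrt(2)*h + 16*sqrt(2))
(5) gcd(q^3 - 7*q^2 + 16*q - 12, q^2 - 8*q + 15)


(1) = v - 7
(2) = t - 6
(3) = gcd((n - 7)*(n - 4)*(n + 4), (n - 7)*(n + 4)*(n + 7)) = n^2 - 3*n - 28
(4) = gcd((h - 4)*(h + 4), (h + 4)*(h + 4*sqrt(2))) = h + 4
(5) = q - 3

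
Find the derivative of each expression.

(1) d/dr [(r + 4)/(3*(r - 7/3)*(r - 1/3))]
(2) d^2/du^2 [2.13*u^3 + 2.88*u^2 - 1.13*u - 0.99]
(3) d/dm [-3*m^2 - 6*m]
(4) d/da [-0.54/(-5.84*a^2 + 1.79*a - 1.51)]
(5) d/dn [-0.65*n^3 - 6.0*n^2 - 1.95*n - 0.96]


(1) = 3*(-9*r^2 - 72*r + 103)/(81*r^4 - 432*r^3 + 702*r^2 - 336*r + 49)
(2) = 12.78*u + 5.76
(3) = -6*m - 6
(4) = (0.9666 - 6.3072*a)/(5.84*a^2 - 1.79*a + 1.51)^2
(5) = -1.95*n^2 - 12.0*n - 1.95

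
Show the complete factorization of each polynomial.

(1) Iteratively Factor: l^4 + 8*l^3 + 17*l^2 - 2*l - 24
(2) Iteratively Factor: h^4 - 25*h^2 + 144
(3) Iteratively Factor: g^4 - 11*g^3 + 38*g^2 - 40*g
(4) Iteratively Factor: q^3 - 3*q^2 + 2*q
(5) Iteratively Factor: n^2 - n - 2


(1) = (l + 3)*(l^3 + 5*l^2 + 2*l - 8) = (l - 1)*(l + 3)*(l^2 + 6*l + 8) = (l - 1)*(l + 2)*(l + 3)*(l + 4)
(2) = (h + 4)*(h^3 - 4*h^2 - 9*h + 36) = (h + 3)*(h + 4)*(h^2 - 7*h + 12) = (h - 3)*(h + 3)*(h + 4)*(h - 4)
(3) = (g)*(g^3 - 11*g^2 + 38*g - 40) = g*(g - 5)*(g^2 - 6*g + 8) = g*(g - 5)*(g - 2)*(g - 4)
(4) = (q - 2)*(q^2 - q) = q*(q - 2)*(q - 1)
(5) = (n + 1)*(n - 2)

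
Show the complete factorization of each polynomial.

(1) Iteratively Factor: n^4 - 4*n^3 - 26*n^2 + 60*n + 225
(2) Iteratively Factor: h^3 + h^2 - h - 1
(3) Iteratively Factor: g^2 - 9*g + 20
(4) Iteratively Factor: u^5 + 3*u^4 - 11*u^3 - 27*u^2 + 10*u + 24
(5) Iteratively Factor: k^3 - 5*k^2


(1) = (n - 5)*(n^3 + n^2 - 21*n - 45) = (n - 5)*(n + 3)*(n^2 - 2*n - 15) = (n - 5)*(n + 3)^2*(n - 5)
(2) = (h - 1)*(h^2 + 2*h + 1) = (h - 1)*(h + 1)*(h + 1)
(3) = (g - 5)*(g - 4)
(4) = (u + 2)*(u^4 + u^3 - 13*u^2 - u + 12) = (u + 2)*(u + 4)*(u^3 - 3*u^2 - u + 3) = (u - 1)*(u + 2)*(u + 4)*(u^2 - 2*u - 3) = (u - 3)*(u - 1)*(u + 2)*(u + 4)*(u + 1)
(5) = (k)*(k^2 - 5*k) = k^2*(k - 5)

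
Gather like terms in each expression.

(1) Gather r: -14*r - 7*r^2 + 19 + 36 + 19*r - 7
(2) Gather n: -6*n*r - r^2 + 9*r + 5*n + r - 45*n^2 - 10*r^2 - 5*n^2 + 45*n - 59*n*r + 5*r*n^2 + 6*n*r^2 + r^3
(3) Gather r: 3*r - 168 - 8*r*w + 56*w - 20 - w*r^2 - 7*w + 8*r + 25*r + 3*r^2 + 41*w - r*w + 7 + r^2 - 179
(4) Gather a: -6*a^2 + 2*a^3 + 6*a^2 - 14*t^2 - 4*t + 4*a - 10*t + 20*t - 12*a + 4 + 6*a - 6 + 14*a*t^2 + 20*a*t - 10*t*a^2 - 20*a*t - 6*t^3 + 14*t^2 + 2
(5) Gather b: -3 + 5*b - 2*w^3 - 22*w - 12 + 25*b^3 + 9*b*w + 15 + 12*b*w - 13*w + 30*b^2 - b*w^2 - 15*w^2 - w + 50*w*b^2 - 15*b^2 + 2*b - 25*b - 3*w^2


(1) = -7*r^2 + 5*r + 48
(2) = n^2*(5*r - 50) + n*(6*r^2 - 65*r + 50) + r^3 - 11*r^2 + 10*r
(3) = r^2*(4 - w) + r*(36 - 9*w) + 90*w - 360
(4) = 2*a^3 - 10*a^2*t + a*(14*t^2 - 2) - 6*t^3 + 6*t
(5) = 25*b^3 + b^2*(50*w + 15) + b*(-w^2 + 21*w - 18) - 2*w^3 - 18*w^2 - 36*w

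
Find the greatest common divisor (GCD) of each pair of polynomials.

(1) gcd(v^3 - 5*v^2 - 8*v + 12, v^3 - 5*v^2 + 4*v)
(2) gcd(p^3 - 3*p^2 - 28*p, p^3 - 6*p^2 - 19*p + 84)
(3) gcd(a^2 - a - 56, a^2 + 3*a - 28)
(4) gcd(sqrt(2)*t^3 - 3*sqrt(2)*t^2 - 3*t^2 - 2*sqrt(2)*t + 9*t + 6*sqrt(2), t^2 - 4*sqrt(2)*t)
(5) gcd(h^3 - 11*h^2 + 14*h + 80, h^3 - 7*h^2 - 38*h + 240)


(1) = v - 1
(2) = p^2 - 3*p - 28
(3) = a + 7
(4) = 1
(5) = h^2 - 13*h + 40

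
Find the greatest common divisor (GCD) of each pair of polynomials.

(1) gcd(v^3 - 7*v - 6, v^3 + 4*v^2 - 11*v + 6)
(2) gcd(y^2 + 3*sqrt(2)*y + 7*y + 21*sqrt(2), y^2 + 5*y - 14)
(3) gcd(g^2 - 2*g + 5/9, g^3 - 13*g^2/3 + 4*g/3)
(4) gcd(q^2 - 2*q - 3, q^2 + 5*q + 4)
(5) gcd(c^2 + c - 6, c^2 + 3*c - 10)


(1) = 1
(2) = gcd((y + 7)*(y + 3*sqrt(2)), (y - 2)*(y + 7)) = y + 7
(3) = g - 1/3
(4) = q + 1
(5) = c - 2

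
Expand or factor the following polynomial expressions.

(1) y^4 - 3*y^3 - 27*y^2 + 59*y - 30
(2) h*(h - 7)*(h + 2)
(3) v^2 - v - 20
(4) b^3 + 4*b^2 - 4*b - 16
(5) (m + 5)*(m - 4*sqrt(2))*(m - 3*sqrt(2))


(1) = (y - 6)*(y - 1)^2*(y + 5)
(2) = h^3 - 5*h^2 - 14*h
(3) = (v - 5)*(v + 4)
(4) = (b - 2)*(b + 2)*(b + 4)
(5) = m^3 - 7*sqrt(2)*m^2 + 5*m^2 - 35*sqrt(2)*m + 24*m + 120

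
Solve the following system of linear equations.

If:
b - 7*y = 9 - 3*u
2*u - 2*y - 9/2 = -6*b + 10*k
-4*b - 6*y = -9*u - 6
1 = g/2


Then:
b = 15*y/7 + 33/7
g = 2
k = 148*y/105 + 373/140
u = 34*y/21 + 10/7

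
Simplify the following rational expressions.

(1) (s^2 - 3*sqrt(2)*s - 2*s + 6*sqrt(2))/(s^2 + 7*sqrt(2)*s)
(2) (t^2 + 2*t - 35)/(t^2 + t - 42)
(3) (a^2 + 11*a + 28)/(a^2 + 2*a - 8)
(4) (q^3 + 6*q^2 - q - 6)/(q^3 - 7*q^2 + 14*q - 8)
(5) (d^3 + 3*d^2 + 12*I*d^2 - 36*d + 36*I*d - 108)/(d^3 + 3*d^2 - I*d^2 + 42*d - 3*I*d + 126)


(1) = (s^2 + s*(-3*sqrt(2) - 2) + 6*sqrt(2))/(s^2 + 7*sqrt(2)*s)
(2) = (t - 5)/(t - 6)
(3) = (a + 7)/(a - 2)
(4) = (q^2 + 7*q + 6)/(q^2 - 6*q + 8)
(5) = (d + 6*I)/(d - 7*I)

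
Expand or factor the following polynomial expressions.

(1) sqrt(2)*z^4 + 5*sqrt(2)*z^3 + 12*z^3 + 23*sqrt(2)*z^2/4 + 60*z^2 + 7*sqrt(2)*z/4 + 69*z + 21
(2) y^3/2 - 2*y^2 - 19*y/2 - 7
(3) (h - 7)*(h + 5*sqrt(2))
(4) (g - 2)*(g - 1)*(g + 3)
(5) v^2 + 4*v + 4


(1) = (z + 1/2)*(z + 7/2)*(z + 6*sqrt(2))*(sqrt(2)*z + sqrt(2))
(2) = (y/2 + 1)*(y - 7)*(y + 1)
(3) = h^2 - 7*h + 5*sqrt(2)*h - 35*sqrt(2)
(4) = g^3 - 7*g + 6
(5) = (v + 2)^2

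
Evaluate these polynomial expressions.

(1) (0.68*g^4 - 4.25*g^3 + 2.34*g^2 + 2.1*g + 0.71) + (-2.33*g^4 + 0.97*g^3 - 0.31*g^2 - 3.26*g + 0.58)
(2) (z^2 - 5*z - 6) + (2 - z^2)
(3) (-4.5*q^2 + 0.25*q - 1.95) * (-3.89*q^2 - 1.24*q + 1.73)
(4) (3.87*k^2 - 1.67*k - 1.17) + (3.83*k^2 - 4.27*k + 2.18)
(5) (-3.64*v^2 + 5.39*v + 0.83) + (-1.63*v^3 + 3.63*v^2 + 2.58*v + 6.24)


(1) = -1.65*g^4 - 3.28*g^3 + 2.03*g^2 - 1.16*g + 1.29
(2) = -5*z - 4
(3) = 17.505*q^4 + 4.6075*q^3 - 0.5095*q^2 + 2.8505*q - 3.3735
(4) = 7.7*k^2 - 5.94*k + 1.01
(5) = -1.63*v^3 - 0.01*v^2 + 7.97*v + 7.07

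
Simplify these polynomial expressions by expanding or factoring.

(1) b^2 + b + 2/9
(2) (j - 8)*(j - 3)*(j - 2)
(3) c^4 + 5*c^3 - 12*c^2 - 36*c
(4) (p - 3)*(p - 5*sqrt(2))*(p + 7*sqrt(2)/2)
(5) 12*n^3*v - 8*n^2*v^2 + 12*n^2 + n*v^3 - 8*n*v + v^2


(1) = (b + 1/3)*(b + 2/3)
(2) = j^3 - 13*j^2 + 46*j - 48
(3) = c*(c - 3)*(c + 2)*(c + 6)
(4) = p^3 - 3*p^2 - 3*sqrt(2)*p^2/2 - 35*p + 9*sqrt(2)*p/2 + 105
(5) = (-6*n + v)*(-2*n + v)*(n*v + 1)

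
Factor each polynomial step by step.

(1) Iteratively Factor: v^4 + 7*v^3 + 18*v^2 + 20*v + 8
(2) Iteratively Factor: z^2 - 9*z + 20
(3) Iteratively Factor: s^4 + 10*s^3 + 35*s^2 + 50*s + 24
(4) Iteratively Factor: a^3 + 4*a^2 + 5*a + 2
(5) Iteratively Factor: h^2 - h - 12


(1) = (v + 2)*(v^3 + 5*v^2 + 8*v + 4) = (v + 2)^2*(v^2 + 3*v + 2) = (v + 1)*(v + 2)^2*(v + 2)
(2) = (z - 5)*(z - 4)
(3) = (s + 4)*(s^3 + 6*s^2 + 11*s + 6) = (s + 3)*(s + 4)*(s^2 + 3*s + 2) = (s + 1)*(s + 3)*(s + 4)*(s + 2)
(4) = (a + 1)*(a^2 + 3*a + 2) = (a + 1)*(a + 2)*(a + 1)
(5) = (h + 3)*(h - 4)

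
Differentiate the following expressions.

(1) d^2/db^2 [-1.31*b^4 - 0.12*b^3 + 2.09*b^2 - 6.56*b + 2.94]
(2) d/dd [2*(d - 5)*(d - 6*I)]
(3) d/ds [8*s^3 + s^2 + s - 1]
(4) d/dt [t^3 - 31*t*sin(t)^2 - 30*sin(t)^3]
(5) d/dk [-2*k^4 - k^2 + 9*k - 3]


(1) = -15.72*b^2 - 0.72*b + 4.18
(2) = 4*d - 10 - 12*I
(3) = 24*s^2 + 2*s + 1
(4) = 3*t^2 - 31*t*sin(2*t) - 90*sin(t)^2*cos(t) - 31*sin(t)^2
(5) = -8*k^3 - 2*k + 9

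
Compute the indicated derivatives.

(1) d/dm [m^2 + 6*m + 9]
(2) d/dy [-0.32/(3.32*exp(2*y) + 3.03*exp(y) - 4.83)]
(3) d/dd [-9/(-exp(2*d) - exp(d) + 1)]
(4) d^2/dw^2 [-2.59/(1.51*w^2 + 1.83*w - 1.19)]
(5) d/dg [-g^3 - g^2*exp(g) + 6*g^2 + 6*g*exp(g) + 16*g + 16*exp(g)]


(1) = 2*m + 6
(2) = (2.1248*exp(y) + 0.9696)*exp(y)/(3.32*exp(2*y) + 3.03*exp(y) - 4.83)^2
(3) = (-18*exp(d) - 9)*exp(d)/(exp(2*d) + exp(d) - 1)^2
(4) = (11.810918*w^2 + 14.313894*w - 2.59*(3.02*w + 1.83)*(6.04*w + 3.66) - 9.307942)/(1.51*w^2 + 1.83*w - 1.19)^3
(5) = -g^2*exp(g) - 3*g^2 + 4*g*exp(g) + 12*g + 22*exp(g) + 16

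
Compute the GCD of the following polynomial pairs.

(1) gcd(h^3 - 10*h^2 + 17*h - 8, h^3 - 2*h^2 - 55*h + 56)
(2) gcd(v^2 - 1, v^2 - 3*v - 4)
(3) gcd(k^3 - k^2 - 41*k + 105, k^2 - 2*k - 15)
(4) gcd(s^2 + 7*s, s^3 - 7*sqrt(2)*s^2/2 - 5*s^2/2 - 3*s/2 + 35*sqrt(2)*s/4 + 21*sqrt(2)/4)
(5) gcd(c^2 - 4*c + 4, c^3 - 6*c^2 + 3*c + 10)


(1) = gcd((h - 8)*(h - 1)^2, (h - 8)*(h - 1)*(h + 7)) = h^2 - 9*h + 8
(2) = gcd((v - 1)*(v + 1), (v - 4)*(v + 1)) = v + 1
(3) = k - 5
(4) = gcd(s*(s + 7), (s - 3)*(s + 1/2)*(s - 7*sqrt(2)/2)) = 1
(5) = c - 2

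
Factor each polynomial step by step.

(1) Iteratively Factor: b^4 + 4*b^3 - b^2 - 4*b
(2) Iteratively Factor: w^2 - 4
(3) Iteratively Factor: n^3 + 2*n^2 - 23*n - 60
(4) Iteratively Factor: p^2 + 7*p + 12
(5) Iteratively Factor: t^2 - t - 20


(1) = (b - 1)*(b^3 + 5*b^2 + 4*b) = (b - 1)*(b + 1)*(b^2 + 4*b) = b*(b - 1)*(b + 1)*(b + 4)
(2) = (w - 2)*(w + 2)
(3) = (n - 5)*(n^2 + 7*n + 12) = (n - 5)*(n + 3)*(n + 4)
(4) = (p + 4)*(p + 3)
(5) = (t + 4)*(t - 5)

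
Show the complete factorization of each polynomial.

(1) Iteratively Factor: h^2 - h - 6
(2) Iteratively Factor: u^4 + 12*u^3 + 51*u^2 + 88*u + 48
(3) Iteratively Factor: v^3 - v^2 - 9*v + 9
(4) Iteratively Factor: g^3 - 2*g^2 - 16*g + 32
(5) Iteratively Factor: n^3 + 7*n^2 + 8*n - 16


(1) = (h + 2)*(h - 3)
(2) = (u + 4)*(u^3 + 8*u^2 + 19*u + 12) = (u + 4)^2*(u^2 + 4*u + 3) = (u + 1)*(u + 4)^2*(u + 3)
(3) = (v - 1)*(v^2 - 9) = (v - 1)*(v + 3)*(v - 3)
(4) = (g - 4)*(g^2 + 2*g - 8) = (g - 4)*(g - 2)*(g + 4)
(5) = (n + 4)*(n^2 + 3*n - 4) = (n - 1)*(n + 4)*(n + 4)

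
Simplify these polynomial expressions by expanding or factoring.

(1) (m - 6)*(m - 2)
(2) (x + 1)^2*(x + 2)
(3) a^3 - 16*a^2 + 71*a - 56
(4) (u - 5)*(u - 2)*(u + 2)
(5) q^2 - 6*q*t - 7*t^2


(1) = m^2 - 8*m + 12
(2) = x^3 + 4*x^2 + 5*x + 2
(3) = (a - 8)*(a - 7)*(a - 1)
(4) = u^3 - 5*u^2 - 4*u + 20
(5) = (q - 7*t)*(q + t)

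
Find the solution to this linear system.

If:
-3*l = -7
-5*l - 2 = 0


Then:
No Solution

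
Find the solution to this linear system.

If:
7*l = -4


Then:
l = -4/7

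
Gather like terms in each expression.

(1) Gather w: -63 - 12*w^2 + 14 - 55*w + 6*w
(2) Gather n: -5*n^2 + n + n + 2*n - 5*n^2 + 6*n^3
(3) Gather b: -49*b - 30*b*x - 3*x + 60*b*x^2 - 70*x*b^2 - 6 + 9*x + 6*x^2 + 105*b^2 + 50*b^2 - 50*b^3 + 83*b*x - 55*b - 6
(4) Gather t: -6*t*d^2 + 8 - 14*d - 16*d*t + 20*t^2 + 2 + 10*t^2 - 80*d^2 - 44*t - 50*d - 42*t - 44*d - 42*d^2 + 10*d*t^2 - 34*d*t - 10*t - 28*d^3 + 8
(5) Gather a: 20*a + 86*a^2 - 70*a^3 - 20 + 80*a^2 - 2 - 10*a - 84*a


(1) = -12*w^2 - 49*w - 49
(2) = 6*n^3 - 10*n^2 + 4*n
(3) = -50*b^3 + b^2*(155 - 70*x) + b*(60*x^2 + 53*x - 104) + 6*x^2 + 6*x - 12
(4) = -28*d^3 - 122*d^2 - 108*d + t^2*(10*d + 30) + t*(-6*d^2 - 50*d - 96) + 18
(5) = -70*a^3 + 166*a^2 - 74*a - 22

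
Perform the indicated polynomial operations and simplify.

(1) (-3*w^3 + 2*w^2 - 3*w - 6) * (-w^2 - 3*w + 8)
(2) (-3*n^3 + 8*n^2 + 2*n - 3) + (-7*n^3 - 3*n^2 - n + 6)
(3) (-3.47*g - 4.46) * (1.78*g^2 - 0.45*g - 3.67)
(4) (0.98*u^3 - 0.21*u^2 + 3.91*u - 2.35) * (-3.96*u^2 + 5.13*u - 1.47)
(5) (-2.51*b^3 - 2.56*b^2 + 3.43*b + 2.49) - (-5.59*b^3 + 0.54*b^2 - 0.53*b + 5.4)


(1) = 3*w^5 + 7*w^4 - 27*w^3 + 31*w^2 - 6*w - 48
(2) = -10*n^3 + 5*n^2 + n + 3
(3) = -6.1766*g^3 - 6.3773*g^2 + 14.7419*g + 16.3682
(4) = -3.8808*u^5 + 5.859*u^4 - 18.0015*u^3 + 29.673*u^2 - 17.8032*u + 3.4545
(5) = 3.08*b^3 - 3.1*b^2 + 3.96*b - 2.91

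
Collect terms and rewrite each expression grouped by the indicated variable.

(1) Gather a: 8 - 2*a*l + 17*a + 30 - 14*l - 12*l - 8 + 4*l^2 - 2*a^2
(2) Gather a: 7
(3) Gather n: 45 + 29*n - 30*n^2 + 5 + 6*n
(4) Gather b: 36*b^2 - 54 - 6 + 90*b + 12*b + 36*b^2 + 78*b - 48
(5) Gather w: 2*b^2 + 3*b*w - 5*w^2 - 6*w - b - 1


(1) = -2*a^2 + a*(17 - 2*l) + 4*l^2 - 26*l + 30
(2) = 7
(3) = -30*n^2 + 35*n + 50
(4) = 72*b^2 + 180*b - 108
(5) = 2*b^2 - b - 5*w^2 + w*(3*b - 6) - 1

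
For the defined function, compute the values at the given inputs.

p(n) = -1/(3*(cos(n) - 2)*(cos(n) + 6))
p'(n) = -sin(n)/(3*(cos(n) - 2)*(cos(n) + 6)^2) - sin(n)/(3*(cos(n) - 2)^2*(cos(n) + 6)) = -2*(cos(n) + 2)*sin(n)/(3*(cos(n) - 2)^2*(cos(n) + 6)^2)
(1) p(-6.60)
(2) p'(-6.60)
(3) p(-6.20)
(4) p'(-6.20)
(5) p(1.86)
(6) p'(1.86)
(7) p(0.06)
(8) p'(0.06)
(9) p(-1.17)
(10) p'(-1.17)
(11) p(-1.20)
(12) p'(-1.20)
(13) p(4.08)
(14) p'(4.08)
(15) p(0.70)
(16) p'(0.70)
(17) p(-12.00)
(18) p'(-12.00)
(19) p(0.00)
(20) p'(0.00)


(1) = 0.05
(2) = 0.01
(3) = 0.05
(4) = -0.00
(5) = 0.03
(6) = -0.01
(7) = 0.05
(8) = -0.00
(9) = 0.03
(10) = 0.01
(11) = 0.03
(12) = 0.01
(13) = 0.02
(14) = 0.00
(15) = 0.04
(16) = -0.02
(17) = 0.04
(18) = -0.02
(19) = 0.05
(20) = 0.00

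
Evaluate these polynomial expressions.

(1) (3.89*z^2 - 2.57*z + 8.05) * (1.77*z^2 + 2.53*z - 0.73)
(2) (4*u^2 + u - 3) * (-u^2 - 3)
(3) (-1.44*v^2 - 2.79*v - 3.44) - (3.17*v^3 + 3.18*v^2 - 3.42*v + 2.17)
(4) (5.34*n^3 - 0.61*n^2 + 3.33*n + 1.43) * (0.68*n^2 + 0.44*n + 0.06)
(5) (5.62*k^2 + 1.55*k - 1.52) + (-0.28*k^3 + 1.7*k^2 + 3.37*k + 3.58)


(1) = 6.8853*z^4 + 5.2928*z^3 + 4.9067*z^2 + 22.2426*z - 5.8765
(2) = -4*u^4 - u^3 - 9*u^2 - 3*u + 9
(3) = -3.17*v^3 - 4.62*v^2 + 0.63*v - 5.61
(4) = 3.6312*n^5 + 1.9348*n^4 + 2.3164*n^3 + 2.401*n^2 + 0.829*n + 0.0858
(5) = -0.28*k^3 + 7.32*k^2 + 4.92*k + 2.06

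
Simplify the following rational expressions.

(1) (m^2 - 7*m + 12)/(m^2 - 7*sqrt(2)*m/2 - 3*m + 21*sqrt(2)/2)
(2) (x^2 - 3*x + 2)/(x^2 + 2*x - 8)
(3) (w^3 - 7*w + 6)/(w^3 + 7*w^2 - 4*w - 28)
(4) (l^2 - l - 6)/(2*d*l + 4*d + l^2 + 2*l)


(1) = (2*m - 8)/(2*m - 7*sqrt(2))
(2) = (x - 1)/(x + 4)
(3) = (w^2 + 2*w - 3)/(w^2 + 9*w + 14)
(4) = (l - 3)/(2*d + l)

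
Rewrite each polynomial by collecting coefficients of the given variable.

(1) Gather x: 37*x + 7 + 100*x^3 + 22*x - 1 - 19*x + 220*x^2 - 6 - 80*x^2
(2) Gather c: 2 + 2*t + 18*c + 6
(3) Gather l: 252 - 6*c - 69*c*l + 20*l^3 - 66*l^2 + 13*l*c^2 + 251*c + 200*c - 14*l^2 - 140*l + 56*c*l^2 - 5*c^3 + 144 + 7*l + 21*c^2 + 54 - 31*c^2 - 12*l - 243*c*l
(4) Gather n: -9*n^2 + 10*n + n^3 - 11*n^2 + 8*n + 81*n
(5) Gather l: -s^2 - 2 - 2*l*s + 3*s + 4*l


(1) = 100*x^3 + 140*x^2 + 40*x
(2) = 18*c + 2*t + 8
(3) = -5*c^3 - 10*c^2 + 445*c + 20*l^3 + l^2*(56*c - 80) + l*(13*c^2 - 312*c - 145) + 450
(4) = n^3 - 20*n^2 + 99*n
(5) = l*(4 - 2*s) - s^2 + 3*s - 2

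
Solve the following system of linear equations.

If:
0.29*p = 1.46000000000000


Then:
p = 5.03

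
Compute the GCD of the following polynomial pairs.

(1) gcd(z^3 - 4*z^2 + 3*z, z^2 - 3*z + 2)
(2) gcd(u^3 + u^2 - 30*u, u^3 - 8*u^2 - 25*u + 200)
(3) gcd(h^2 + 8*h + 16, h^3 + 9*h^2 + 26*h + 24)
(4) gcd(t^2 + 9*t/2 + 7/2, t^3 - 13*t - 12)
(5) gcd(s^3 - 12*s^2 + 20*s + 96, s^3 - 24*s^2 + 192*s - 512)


(1) = gcd(z*(z - 3)*(z - 1), (z - 2)*(z - 1)) = z - 1
(2) = gcd(u*(u - 5)*(u + 6), (u - 8)*(u - 5)*(u + 5)) = u - 5
(3) = gcd((h + 4)^2, (h + 2)*(h + 3)*(h + 4)) = h + 4
(4) = t + 1
(5) = s - 8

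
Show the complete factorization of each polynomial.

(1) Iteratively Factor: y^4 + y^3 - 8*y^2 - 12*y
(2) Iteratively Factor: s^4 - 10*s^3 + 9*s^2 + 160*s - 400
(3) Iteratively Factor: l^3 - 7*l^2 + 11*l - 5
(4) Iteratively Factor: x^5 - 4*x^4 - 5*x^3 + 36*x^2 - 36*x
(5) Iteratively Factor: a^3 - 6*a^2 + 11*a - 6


(1) = (y + 2)*(y^3 - y^2 - 6*y) = (y - 3)*(y + 2)*(y^2 + 2*y) = y*(y - 3)*(y + 2)*(y + 2)
(2) = (s - 4)*(s^3 - 6*s^2 - 15*s + 100) = (s - 4)*(s + 4)*(s^2 - 10*s + 25) = (s - 5)*(s - 4)*(s + 4)*(s - 5)
(3) = (l - 5)*(l^2 - 2*l + 1) = (l - 5)*(l - 1)*(l - 1)
(4) = (x)*(x^4 - 4*x^3 - 5*x^2 + 36*x - 36) = x*(x - 2)*(x^3 - 2*x^2 - 9*x + 18) = x*(x - 2)^2*(x^2 - 9) = x*(x - 2)^2*(x + 3)*(x - 3)
(5) = (a - 3)*(a^2 - 3*a + 2) = (a - 3)*(a - 2)*(a - 1)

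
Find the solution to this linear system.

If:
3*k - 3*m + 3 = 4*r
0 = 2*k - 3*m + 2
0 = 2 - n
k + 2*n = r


Then:
k = -5
m = -8/3
n = 2
r = -1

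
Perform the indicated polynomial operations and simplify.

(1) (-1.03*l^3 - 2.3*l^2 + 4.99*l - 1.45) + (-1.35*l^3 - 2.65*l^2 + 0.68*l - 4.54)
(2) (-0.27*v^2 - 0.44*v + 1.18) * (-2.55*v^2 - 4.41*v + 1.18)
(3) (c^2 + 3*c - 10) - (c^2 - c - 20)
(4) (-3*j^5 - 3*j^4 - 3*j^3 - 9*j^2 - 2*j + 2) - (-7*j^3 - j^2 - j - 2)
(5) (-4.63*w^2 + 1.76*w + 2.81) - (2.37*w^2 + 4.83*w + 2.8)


(1) = -2.38*l^3 - 4.95*l^2 + 5.67*l - 5.99
(2) = 0.6885*v^4 + 2.3127*v^3 - 1.3872*v^2 - 5.723*v + 1.3924
(3) = 4*c + 10
(4) = -3*j^5 - 3*j^4 + 4*j^3 - 8*j^2 - j + 4
(5) = -7.0*w^2 - 3.07*w + 0.01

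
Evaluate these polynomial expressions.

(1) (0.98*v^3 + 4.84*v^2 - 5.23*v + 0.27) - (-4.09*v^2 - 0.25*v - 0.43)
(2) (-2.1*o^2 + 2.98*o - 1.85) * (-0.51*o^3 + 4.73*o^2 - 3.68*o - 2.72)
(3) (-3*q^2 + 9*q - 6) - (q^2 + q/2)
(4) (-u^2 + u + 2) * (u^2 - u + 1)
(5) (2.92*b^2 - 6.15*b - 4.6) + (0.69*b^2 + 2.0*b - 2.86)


(1) = 0.98*v^3 + 8.93*v^2 - 4.98*v + 0.7
(2) = 1.071*o^5 - 11.4528*o^4 + 22.7669*o^3 - 14.0049*o^2 - 1.2976*o + 5.032
(3) = -4*q^2 + 17*q/2 - 6
(4) = -u^4 + 2*u^3 - u + 2
(5) = 3.61*b^2 - 4.15*b - 7.46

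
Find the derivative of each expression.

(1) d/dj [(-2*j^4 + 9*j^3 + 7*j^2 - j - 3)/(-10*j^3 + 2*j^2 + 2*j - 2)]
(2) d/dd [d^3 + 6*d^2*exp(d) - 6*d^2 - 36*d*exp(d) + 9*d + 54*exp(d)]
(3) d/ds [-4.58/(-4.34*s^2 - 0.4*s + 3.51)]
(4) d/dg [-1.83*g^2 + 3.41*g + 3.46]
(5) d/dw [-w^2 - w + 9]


(1) = (5*j^6 - 2*j^5 + 19*j^4 + 8*j^3 - 32*j^2 - 4*j + 2)/(25*j^6 - 10*j^5 - 9*j^4 + 12*j^3 - j^2 - 2*j + 1)
(2) = 6*d^2*exp(d) + 3*d^2 - 24*d*exp(d) - 12*d + 18*exp(d) + 9
(3) = (-39.7544*s - 1.832)/(4.34*s^2 + 0.4*s - 3.51)^2
(4) = 3.41 - 3.66*g
(5) = -2*w - 1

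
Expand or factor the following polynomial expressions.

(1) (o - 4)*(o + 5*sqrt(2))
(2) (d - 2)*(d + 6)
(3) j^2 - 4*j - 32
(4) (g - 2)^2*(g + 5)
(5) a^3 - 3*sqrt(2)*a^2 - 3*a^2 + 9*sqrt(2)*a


(1) = o^2 - 4*o + 5*sqrt(2)*o - 20*sqrt(2)
(2) = d^2 + 4*d - 12
(3) = (j - 8)*(j + 4)
(4) = g^3 + g^2 - 16*g + 20
(5) = a*(a - 3)*(a - 3*sqrt(2))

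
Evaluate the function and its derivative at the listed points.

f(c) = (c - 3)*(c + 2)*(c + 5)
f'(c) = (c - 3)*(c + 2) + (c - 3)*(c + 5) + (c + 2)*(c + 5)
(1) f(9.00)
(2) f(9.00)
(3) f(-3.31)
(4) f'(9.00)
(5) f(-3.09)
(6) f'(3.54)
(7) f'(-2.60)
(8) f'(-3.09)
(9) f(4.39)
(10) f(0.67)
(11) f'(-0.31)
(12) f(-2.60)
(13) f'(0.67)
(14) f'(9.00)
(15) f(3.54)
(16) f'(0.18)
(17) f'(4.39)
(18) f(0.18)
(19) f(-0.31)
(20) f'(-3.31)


(1) = 924.00
(2) = 924.00
(3) = 13.97
(4) = 304.00
(5) = 12.68
(6) = 54.91
(7) = -11.52
(8) = -7.08
(9) = 83.40
(10) = -35.27
(11) = -13.19
(12) = 8.06
(13) = -4.29
(14) = 304.00
(15) = 25.55
(16) = -9.46
(17) = 81.94
(18) = -31.84
(19) = -26.24
(20) = -4.61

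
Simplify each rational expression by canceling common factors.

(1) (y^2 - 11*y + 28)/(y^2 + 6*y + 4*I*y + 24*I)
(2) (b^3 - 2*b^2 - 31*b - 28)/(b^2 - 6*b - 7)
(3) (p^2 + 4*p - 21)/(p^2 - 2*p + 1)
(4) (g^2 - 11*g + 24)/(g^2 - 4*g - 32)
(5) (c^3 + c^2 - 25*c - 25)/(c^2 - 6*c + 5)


(1) = (y^2 - 11*y + 28)/(y^2 + y*(6 + 4*I) + 24*I)
(2) = b + 4
(3) = (p^2 + 4*p - 21)/(p^2 - 2*p + 1)
(4) = (g - 3)/(g + 4)
(5) = (c^2 + 6*c + 5)/(c - 1)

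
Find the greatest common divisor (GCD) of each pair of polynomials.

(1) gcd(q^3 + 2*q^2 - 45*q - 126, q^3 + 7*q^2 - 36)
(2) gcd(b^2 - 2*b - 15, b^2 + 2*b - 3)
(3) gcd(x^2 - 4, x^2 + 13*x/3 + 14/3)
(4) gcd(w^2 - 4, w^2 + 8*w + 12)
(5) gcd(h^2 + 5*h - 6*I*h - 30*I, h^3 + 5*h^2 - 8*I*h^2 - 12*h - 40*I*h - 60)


(1) = q^2 + 9*q + 18
(2) = gcd((b - 5)*(b + 3), (b - 1)*(b + 3)) = b + 3
(3) = gcd((x - 2)*(x + 2), (x + 2)*(x + 7/3)) = x + 2
(4) = gcd((w - 2)*(w + 2), (w + 2)*(w + 6)) = w + 2
(5) = h^2 + h*(5 - 6*I) - 30*I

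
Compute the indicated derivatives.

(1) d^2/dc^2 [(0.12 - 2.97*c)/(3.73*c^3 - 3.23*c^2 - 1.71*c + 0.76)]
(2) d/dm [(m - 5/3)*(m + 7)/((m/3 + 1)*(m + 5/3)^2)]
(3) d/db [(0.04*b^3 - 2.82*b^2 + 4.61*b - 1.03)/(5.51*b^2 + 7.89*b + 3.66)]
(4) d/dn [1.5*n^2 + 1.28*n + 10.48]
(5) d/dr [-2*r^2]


(1) = (-247.927878*c^5 + 234.728154*c^4 - 122.990496*c^3 + 103.951584*c^2 - 41.808816*c - 6.428688)/(51.895117*c^9 - 134.816001*c^8 + 45.370974*c^7 + 121.634599*c^6 - 75.738522*c^5 - 33.632565*c^4 + 26.649381*c^3 + 1.070004*c^2 - 2.963088*c + 0.438976)
(2) = 9*(-9*m^3 - 81*m^2 + 261*m + 1045)/(27*m^5 + 297*m^4 + 1278*m^3 + 2690*m^2 + 2775*m + 1125)
(3) = (0.2204*b^4 + 0.6312*b^3 - 47.2117*b^2 - 9.2918*b + 24.9993)/(30.3601*b^4 + 86.9478*b^3 + 102.5853*b^2 + 57.7548*b + 13.3956)
(4) = 3.0*n + 1.28
(5) = -4*r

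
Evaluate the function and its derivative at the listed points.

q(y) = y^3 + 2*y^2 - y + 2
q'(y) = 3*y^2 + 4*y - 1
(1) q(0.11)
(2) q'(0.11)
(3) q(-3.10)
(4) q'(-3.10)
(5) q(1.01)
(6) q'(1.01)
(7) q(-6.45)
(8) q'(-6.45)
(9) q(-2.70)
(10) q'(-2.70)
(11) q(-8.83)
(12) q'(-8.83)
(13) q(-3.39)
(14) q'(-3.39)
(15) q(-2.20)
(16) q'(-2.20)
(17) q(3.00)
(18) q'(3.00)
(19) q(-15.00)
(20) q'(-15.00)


(1) = 1.92
(2) = -0.52
(3) = -5.47
(4) = 15.43
(5) = 4.06
(6) = 6.10
(7) = -176.68
(8) = 98.01
(9) = -0.40
(10) = 10.07
(11) = -521.70
(12) = 197.59
(13) = -10.58
(14) = 19.92
(15) = 3.23
(16) = 4.72
(17) = 44.00
(18) = 38.00
(19) = -2908.00
(20) = 614.00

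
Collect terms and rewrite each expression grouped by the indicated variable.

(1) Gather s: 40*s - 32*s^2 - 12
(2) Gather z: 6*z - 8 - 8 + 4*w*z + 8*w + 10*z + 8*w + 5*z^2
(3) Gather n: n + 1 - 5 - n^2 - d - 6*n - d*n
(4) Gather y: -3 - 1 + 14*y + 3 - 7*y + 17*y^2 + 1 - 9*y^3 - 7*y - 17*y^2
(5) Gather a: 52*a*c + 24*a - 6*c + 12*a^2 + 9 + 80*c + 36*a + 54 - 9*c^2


(1) = -32*s^2 + 40*s - 12
(2) = 16*w + 5*z^2 + z*(4*w + 16) - 16
(3) = -d - n^2 + n*(-d - 5) - 4
(4) = -9*y^3
(5) = 12*a^2 + a*(52*c + 60) - 9*c^2 + 74*c + 63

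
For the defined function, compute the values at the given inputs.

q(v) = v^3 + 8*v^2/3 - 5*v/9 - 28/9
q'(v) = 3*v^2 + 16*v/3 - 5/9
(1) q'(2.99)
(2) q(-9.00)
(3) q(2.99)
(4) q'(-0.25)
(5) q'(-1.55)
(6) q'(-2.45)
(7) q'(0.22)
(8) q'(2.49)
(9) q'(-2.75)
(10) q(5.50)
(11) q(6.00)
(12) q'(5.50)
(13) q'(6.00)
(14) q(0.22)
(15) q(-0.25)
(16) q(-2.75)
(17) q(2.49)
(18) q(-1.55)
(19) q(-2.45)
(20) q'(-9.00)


(1) = 42.21
(2) = -511.11
(3) = 45.80
(4) = -1.70
(5) = -1.61
(6) = 4.39
(7) = 0.76
(8) = 31.32
(9) = 7.47
(10) = 240.88
(11) = 305.56
(12) = 119.53
(13) = 139.44
(14) = -3.09
(15) = -2.82
(16) = -2.21
(17) = 27.48
(18) = 0.43
(19) = -0.45
(20) = 194.44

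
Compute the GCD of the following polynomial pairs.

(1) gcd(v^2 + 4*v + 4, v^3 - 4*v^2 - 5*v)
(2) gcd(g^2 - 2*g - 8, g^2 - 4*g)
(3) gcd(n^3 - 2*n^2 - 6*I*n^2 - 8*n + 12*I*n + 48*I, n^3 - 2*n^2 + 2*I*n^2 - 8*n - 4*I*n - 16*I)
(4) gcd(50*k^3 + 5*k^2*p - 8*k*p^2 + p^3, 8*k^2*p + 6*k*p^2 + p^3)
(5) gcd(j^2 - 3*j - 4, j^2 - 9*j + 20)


(1) = 1
(2) = g - 4
(3) = gcd((n - 4)*(n + 2)*(n - 6*I), (n - 4)*(n + 2)*(n + 2*I)) = n^2 - 2*n - 8
(4) = gcd((-5*k + p)^2*(2*k + p), p*(2*k + p)*(4*k + p)) = 2*k + p
(5) = j - 4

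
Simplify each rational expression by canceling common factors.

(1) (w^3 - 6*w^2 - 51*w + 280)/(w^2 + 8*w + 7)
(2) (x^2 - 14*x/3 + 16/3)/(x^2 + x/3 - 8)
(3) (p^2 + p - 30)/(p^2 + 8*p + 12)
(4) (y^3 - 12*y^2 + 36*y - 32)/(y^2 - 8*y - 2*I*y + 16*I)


(1) = (w^2 - 13*w + 40)/(w + 1)
(2) = (x - 2)/(x + 3)
(3) = (p - 5)/(p + 2)
(4) = (y^2 - 4*y + 4)/(y - 2*I)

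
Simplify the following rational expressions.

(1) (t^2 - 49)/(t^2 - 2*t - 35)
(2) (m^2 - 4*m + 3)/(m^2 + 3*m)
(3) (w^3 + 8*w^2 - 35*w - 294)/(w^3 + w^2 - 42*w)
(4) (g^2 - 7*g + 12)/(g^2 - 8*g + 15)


(1) = (t + 7)/(t + 5)
(2) = (m^2 - 4*m + 3)/(m^2 + 3*m)
(3) = (w + 7)/w
(4) = (g - 4)/(g - 5)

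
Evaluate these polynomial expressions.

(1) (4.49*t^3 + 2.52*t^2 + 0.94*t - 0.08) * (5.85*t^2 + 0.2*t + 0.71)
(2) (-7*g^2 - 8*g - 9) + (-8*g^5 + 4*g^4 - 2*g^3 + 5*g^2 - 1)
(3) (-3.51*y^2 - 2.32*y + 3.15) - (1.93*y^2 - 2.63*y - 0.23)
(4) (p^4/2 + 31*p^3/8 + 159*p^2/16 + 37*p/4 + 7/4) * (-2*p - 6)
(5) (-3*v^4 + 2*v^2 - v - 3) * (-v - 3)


(1) = 26.2665*t^5 + 15.64*t^4 + 9.1909*t^3 + 1.5092*t^2 + 0.6514*t - 0.0568
(2) = -8*g^5 + 4*g^4 - 2*g^3 - 2*g^2 - 8*g - 10
(3) = -5.44*y^2 + 0.31*y + 3.38
(4) = -p^5 - 43*p^4/4 - 345*p^3/8 - 625*p^2/8 - 59*p - 21/2
(5) = 3*v^5 + 9*v^4 - 2*v^3 - 5*v^2 + 6*v + 9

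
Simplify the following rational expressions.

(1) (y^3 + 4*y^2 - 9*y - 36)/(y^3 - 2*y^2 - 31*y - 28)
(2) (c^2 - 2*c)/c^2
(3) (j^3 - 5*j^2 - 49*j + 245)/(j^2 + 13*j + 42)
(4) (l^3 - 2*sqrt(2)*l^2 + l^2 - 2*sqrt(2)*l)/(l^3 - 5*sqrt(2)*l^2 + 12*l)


(1) = (y^2 - 9)/(y^2 - 6*y - 7)
(2) = (c - 2)/c
(3) = (j^2 - 12*j + 35)/(j + 6)
(4) = (l + 1)/(l - 3*sqrt(2))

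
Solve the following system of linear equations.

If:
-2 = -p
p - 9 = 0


Then:
No Solution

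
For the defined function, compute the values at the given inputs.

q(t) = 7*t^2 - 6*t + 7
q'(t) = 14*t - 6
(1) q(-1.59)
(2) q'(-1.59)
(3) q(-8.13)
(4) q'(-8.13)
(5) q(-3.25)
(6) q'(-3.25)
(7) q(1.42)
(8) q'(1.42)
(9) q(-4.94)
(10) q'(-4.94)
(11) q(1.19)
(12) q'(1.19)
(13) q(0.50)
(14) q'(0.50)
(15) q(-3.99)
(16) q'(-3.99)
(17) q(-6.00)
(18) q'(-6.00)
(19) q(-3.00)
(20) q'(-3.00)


(1) = 34.24
(2) = -28.26
(3) = 518.46
(4) = -119.82
(5) = 100.44
(6) = -51.50
(7) = 12.59
(8) = 13.88
(9) = 207.47
(10) = -75.16
(11) = 9.77
(12) = 10.66
(13) = 5.75
(14) = 1.00
(15) = 142.38
(16) = -61.86
(17) = 295.00
(18) = -90.00
(19) = 88.00
(20) = -48.00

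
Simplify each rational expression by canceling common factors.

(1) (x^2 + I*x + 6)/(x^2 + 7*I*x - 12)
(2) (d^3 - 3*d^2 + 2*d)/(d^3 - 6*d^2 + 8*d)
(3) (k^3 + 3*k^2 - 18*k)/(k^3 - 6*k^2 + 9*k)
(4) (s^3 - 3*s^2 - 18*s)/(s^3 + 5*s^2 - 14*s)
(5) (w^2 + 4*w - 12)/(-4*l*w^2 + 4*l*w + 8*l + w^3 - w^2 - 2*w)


(1) = (x - 2*I)/(x + 4*I)
(2) = (d - 1)/(d - 4)
(3) = (k + 6)/(k - 3)
(4) = (s^2 - 3*s - 18)/(s^2 + 5*s - 14)
(5) = (w + 6)/(-4*l*w - 4*l + w^2 + w)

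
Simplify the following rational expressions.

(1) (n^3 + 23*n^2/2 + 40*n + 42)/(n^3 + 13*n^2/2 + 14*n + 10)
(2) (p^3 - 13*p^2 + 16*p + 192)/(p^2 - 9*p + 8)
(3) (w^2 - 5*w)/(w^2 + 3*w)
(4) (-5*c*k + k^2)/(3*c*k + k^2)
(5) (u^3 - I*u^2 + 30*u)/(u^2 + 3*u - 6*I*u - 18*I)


(1) = (2*n^2 + 19*n + 42)/(2*n^2 + 9*n + 10)
(2) = (p^2 - 5*p - 24)/(p - 1)
(3) = (w - 5)/(w + 3)
(4) = (-5*c + k)/(3*c + k)
(5) = (u^2 + 5*I*u)/(u + 3)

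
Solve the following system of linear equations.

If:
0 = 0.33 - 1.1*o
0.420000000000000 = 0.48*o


Then:
No Solution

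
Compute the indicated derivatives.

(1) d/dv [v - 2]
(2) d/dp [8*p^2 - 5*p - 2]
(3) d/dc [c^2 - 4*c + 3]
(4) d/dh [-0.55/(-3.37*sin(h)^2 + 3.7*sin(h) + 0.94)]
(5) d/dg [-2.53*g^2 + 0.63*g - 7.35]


(1) = 1
(2) = 16*p - 5
(3) = 2*c - 4
(4) = (2.035 - 3.707*sin(h))*cos(h)/(-3.37*sin(h)^2 + 3.7*sin(h) + 0.94)^2
(5) = 0.63 - 5.06*g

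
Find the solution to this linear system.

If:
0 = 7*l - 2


Then:
l = 2/7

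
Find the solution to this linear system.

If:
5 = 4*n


Then:
n = 5/4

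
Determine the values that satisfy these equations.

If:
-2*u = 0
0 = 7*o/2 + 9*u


Then:
o = 0
u = 0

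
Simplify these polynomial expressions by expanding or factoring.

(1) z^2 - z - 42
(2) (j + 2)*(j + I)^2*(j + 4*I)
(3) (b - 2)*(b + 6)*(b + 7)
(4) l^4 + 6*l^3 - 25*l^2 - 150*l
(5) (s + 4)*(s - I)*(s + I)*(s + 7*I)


(1) = (z - 7)*(z + 6)
(2) = j^4 + 2*j^3 + 6*I*j^3 - 9*j^2 + 12*I*j^2 - 18*j - 4*I*j - 8*I
(3) = b^3 + 11*b^2 + 16*b - 84
(4) = l*(l - 5)*(l + 5)*(l + 6)
(5) = s^4 + 4*s^3 + 7*I*s^3 + s^2 + 28*I*s^2 + 4*s + 7*I*s + 28*I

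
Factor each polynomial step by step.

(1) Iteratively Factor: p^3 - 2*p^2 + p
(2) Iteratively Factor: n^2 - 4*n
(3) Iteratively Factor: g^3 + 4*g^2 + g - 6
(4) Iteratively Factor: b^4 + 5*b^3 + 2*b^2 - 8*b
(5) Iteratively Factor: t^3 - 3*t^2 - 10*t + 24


(1) = (p)*(p^2 - 2*p + 1) = p*(p - 1)*(p - 1)
(2) = (n)*(n - 4)
(3) = (g + 2)*(g^2 + 2*g - 3) = (g - 1)*(g + 2)*(g + 3)
(4) = (b + 2)*(b^3 + 3*b^2 - 4*b) = (b - 1)*(b + 2)*(b^2 + 4*b) = (b - 1)*(b + 2)*(b + 4)*(b)
(5) = (t - 4)*(t^2 + t - 6) = (t - 4)*(t - 2)*(t + 3)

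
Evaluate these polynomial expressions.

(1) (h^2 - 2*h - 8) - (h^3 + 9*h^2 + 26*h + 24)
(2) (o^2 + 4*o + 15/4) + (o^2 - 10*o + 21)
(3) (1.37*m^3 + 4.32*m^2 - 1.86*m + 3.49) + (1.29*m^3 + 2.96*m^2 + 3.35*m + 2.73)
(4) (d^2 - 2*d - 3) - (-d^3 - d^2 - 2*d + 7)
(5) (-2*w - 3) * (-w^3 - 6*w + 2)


(1) = -h^3 - 8*h^2 - 28*h - 32
(2) = 2*o^2 - 6*o + 99/4
(3) = 2.66*m^3 + 7.28*m^2 + 1.49*m + 6.22
(4) = d^3 + 2*d^2 - 10
(5) = 2*w^4 + 3*w^3 + 12*w^2 + 14*w - 6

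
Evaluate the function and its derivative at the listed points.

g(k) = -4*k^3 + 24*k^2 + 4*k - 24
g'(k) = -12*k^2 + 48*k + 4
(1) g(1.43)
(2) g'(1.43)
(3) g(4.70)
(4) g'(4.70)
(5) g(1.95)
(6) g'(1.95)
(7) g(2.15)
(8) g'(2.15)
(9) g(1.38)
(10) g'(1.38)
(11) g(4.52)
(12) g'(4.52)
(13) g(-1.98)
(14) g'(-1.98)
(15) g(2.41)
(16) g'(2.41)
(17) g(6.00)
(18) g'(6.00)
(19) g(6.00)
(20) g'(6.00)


(1) = 19.10
(2) = 48.10
(3) = 109.67
(4) = -35.48
(5) = 45.40
(6) = 51.97
(7) = 55.79
(8) = 51.73
(9) = 16.71
(10) = 47.39
(11) = 115.03
(12) = -24.20
(13) = 93.22
(14) = -138.08
(15) = 69.04
(16) = 49.98
(17) = 0.00
(18) = -140.00
(19) = 0.00
(20) = -140.00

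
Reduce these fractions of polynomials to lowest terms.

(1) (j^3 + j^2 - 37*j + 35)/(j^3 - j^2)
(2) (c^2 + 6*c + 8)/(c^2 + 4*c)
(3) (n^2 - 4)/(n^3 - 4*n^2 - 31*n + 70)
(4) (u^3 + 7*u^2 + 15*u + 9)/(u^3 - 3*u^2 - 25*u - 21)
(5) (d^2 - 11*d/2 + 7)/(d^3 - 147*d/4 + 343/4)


(1) = (j^2 + 2*j - 35)/j^2
(2) = (c + 2)/c
(3) = (n + 2)/(n^2 - 2*n - 35)
(4) = (u + 3)/(u - 7)
(5) = (2*d - 4)/(2*d^2 + 7*d - 49)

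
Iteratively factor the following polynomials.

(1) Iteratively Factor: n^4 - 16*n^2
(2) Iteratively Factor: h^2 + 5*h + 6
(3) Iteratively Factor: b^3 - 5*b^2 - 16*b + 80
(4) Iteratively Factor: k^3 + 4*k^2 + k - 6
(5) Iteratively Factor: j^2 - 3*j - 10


(1) = (n)*(n^3 - 16*n) = n*(n + 4)*(n^2 - 4*n) = n*(n - 4)*(n + 4)*(n)
(2) = (h + 3)*(h + 2)
(3) = (b - 5)*(b^2 - 16) = (b - 5)*(b - 4)*(b + 4)
(4) = (k + 2)*(k^2 + 2*k - 3) = (k + 2)*(k + 3)*(k - 1)
(5) = (j - 5)*(j + 2)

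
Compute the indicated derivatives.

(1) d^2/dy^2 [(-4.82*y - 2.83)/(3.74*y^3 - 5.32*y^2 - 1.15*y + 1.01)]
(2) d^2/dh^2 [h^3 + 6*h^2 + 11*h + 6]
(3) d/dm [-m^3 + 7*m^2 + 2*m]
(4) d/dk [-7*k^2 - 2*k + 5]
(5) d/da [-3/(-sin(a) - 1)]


(1) = (-404.521392*y^5 + 100.39656*y^4 + 586.630328*y^3 - 189.058956*y^2 - 195.136332*y - 49.094522)/(52.313624*y^9 - 223.242096*y^8 + 269.295708*y^7 + 29.10158*y^6 - 203.379438*y^5 + 38.585112*y^4 + 46.999727*y^3 - 12.273621*y^2 - 3.519345*y + 1.030301)
(2) = 6*h + 12
(3) = -3*m^2 + 14*m + 2
(4) = -14*k - 2
(5) = -3*cos(a)/(sin(a) + 1)^2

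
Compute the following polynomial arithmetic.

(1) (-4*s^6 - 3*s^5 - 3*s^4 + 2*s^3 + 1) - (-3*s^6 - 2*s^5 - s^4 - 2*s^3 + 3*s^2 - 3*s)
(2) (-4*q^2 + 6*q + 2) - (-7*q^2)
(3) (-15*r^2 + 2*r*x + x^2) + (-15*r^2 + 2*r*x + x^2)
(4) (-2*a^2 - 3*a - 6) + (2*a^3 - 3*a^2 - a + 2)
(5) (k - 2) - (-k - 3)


(1) = -s^6 - s^5 - 2*s^4 + 4*s^3 - 3*s^2 + 3*s + 1
(2) = 3*q^2 + 6*q + 2
(3) = -30*r^2 + 4*r*x + 2*x^2
(4) = 2*a^3 - 5*a^2 - 4*a - 4
(5) = 2*k + 1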